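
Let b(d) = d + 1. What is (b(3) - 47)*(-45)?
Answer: 1935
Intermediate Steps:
b(d) = 1 + d
(b(3) - 47)*(-45) = ((1 + 3) - 47)*(-45) = (4 - 47)*(-45) = -43*(-45) = 1935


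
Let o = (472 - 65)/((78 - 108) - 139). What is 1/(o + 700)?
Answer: 169/117893 ≈ 0.0014335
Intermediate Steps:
o = -407/169 (o = 407/(-30 - 139) = 407/(-169) = 407*(-1/169) = -407/169 ≈ -2.4083)
1/(o + 700) = 1/(-407/169 + 700) = 1/(117893/169) = 169/117893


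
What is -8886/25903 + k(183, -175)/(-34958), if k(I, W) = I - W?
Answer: -159955031/452758537 ≈ -0.35329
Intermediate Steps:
-8886/25903 + k(183, -175)/(-34958) = -8886/25903 + (183 - 1*(-175))/(-34958) = -8886*1/25903 + (183 + 175)*(-1/34958) = -8886/25903 + 358*(-1/34958) = -8886/25903 - 179/17479 = -159955031/452758537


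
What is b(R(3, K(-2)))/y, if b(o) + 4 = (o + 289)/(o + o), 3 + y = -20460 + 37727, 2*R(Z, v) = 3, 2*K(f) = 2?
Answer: 557/103584 ≈ 0.0053773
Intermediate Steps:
K(f) = 1 (K(f) = (½)*2 = 1)
R(Z, v) = 3/2 (R(Z, v) = (½)*3 = 3/2)
y = 17264 (y = -3 + (-20460 + 37727) = -3 + 17267 = 17264)
b(o) = -4 + (289 + o)/(2*o) (b(o) = -4 + (o + 289)/(o + o) = -4 + (289 + o)/((2*o)) = -4 + (289 + o)*(1/(2*o)) = -4 + (289 + o)/(2*o))
b(R(3, K(-2)))/y = ((289 - 7*3/2)/(2*(3/2)))/17264 = ((½)*(⅔)*(289 - 21/2))*(1/17264) = ((½)*(⅔)*(557/2))*(1/17264) = (557/6)*(1/17264) = 557/103584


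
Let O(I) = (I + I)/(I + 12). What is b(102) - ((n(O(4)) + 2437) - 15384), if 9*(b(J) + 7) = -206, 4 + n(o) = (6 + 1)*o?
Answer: 232517/18 ≈ 12918.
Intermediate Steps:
O(I) = 2*I/(12 + I) (O(I) = (2*I)/(12 + I) = 2*I/(12 + I))
n(o) = -4 + 7*o (n(o) = -4 + (6 + 1)*o = -4 + 7*o)
b(J) = -269/9 (b(J) = -7 + (1/9)*(-206) = -7 - 206/9 = -269/9)
b(102) - ((n(O(4)) + 2437) - 15384) = -269/9 - (((-4 + 7*(2*4/(12 + 4))) + 2437) - 15384) = -269/9 - (((-4 + 7*(2*4/16)) + 2437) - 15384) = -269/9 - (((-4 + 7*(2*4*(1/16))) + 2437) - 15384) = -269/9 - (((-4 + 7*(1/2)) + 2437) - 15384) = -269/9 - (((-4 + 7/2) + 2437) - 15384) = -269/9 - ((-1/2 + 2437) - 15384) = -269/9 - (4873/2 - 15384) = -269/9 - 1*(-25895/2) = -269/9 + 25895/2 = 232517/18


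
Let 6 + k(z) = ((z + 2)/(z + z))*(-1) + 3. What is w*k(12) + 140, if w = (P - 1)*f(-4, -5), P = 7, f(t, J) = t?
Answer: 226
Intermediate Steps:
k(z) = -3 - (2 + z)/(2*z) (k(z) = -6 + (((z + 2)/(z + z))*(-1) + 3) = -6 + (((2 + z)/((2*z)))*(-1) + 3) = -6 + (((2 + z)*(1/(2*z)))*(-1) + 3) = -6 + (((2 + z)/(2*z))*(-1) + 3) = -6 + (-(2 + z)/(2*z) + 3) = -6 + (3 - (2 + z)/(2*z)) = -3 - (2 + z)/(2*z))
w = -24 (w = (7 - 1)*(-4) = 6*(-4) = -24)
w*k(12) + 140 = -24*(-7/2 - 1/12) + 140 = -24*(-43/12) + 140 = 86 + 140 = 226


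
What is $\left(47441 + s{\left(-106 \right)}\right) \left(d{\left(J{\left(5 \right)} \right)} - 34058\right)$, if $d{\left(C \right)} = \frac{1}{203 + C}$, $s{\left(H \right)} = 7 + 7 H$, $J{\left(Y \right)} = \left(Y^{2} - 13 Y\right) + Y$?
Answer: $- \frac{133619864279}{84} \approx -1.5907 \cdot 10^{9}$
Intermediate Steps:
$J{\left(Y \right)} = Y^{2} - 12 Y$
$\left(47441 + s{\left(-106 \right)}\right) \left(d{\left(J{\left(5 \right)} \right)} - 34058\right) = \left(47441 + \left(7 + 7 \left(-106\right)\right)\right) \left(\frac{1}{203 + 5 \left(-12 + 5\right)} - 34058\right) = \left(47441 + \left(7 - 742\right)\right) \left(\frac{1}{203 + 5 \left(-7\right)} - 34058\right) = \left(47441 - 735\right) \left(\frac{1}{203 - 35} - 34058\right) = 46706 \left(\frac{1}{168} - 34058\right) = 46706 \left(- \frac{5721743}{168}\right) = - \frac{133619864279}{84}$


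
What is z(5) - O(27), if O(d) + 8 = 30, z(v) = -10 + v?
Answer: -27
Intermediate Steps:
O(d) = 22 (O(d) = -8 + 30 = 22)
z(5) - O(27) = (-10 + 5) - 1*22 = -5 - 22 = -27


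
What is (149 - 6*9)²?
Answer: 9025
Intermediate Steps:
(149 - 6*9)² = (149 - 54)² = 95² = 9025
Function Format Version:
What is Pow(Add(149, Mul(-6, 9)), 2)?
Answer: 9025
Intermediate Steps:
Pow(Add(149, Mul(-6, 9)), 2) = Pow(Add(149, -54), 2) = Pow(95, 2) = 9025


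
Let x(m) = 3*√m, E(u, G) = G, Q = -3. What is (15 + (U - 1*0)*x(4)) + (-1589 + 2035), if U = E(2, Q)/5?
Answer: 2287/5 ≈ 457.40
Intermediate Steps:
U = -⅗ (U = -3/5 = -3*⅕ = -⅗ ≈ -0.60000)
(15 + (U - 1*0)*x(4)) + (-1589 + 2035) = (15 + (-⅗ - 1*0)*(3*√4)) + (-1589 + 2035) = (15 + (-⅗ + 0)*(3*2)) + 446 = (15 - ⅗*6) + 446 = (15 - 18/5) + 446 = 57/5 + 446 = 2287/5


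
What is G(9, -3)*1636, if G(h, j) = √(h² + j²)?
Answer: 4908*√10 ≈ 15520.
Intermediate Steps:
G(9, -3)*1636 = √(9² + (-3)²)*1636 = √(81 + 9)*1636 = √90*1636 = (3*√10)*1636 = 4908*√10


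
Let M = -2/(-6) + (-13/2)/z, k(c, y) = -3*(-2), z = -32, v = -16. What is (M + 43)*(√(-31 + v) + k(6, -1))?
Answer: 8359/32 + 8359*I*√47/192 ≈ 261.22 + 298.47*I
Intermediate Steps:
k(c, y) = 6
M = 103/192 (M = -2/(-6) - 13/2/(-32) = -2*(-⅙) - 13*½*(-1/32) = ⅓ - 13/2*(-1/32) = ⅓ + 13/64 = 103/192 ≈ 0.53646)
(M + 43)*(√(-31 + v) + k(6, -1)) = (103/192 + 43)*(√(-31 - 16) + 6) = 8359*(√(-47) + 6)/192 = 8359*(I*√47 + 6)/192 = 8359*(6 + I*√47)/192 = 8359/32 + 8359*I*√47/192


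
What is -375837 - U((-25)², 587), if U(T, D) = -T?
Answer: -375212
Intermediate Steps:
-375837 - U((-25)², 587) = -375837 - (-1)*(-25)² = -375837 - (-1)*625 = -375837 - 1*(-625) = -375837 + 625 = -375212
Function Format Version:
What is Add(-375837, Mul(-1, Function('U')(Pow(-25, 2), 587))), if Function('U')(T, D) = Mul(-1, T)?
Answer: -375212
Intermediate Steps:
Add(-375837, Mul(-1, Function('U')(Pow(-25, 2), 587))) = Add(-375837, Mul(-1, Mul(-1, Pow(-25, 2)))) = Add(-375837, Mul(-1, Mul(-1, 625))) = Add(-375837, Mul(-1, -625)) = Add(-375837, 625) = -375212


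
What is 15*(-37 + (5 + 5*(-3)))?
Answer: -705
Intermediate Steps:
15*(-37 + (5 + 5*(-3))) = 15*(-37 + (5 - 15)) = 15*(-37 - 10) = 15*(-47) = -705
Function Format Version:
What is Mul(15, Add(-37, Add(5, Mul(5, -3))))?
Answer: -705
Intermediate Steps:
Mul(15, Add(-37, Add(5, Mul(5, -3)))) = Mul(15, Add(-37, Add(5, -15))) = Mul(15, Add(-37, -10)) = Mul(15, -47) = -705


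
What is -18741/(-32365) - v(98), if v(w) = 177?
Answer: -5709864/32365 ≈ -176.42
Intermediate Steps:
-18741/(-32365) - v(98) = -18741/(-32365) - 1*177 = -18741*(-1/32365) - 177 = 18741/32365 - 177 = -5709864/32365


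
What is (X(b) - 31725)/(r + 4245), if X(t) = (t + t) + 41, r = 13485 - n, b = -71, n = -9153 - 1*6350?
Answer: -31826/33233 ≈ -0.95766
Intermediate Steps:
n = -15503 (n = -9153 - 6350 = -15503)
r = 28988 (r = 13485 - 1*(-15503) = 13485 + 15503 = 28988)
X(t) = 41 + 2*t (X(t) = 2*t + 41 = 41 + 2*t)
(X(b) - 31725)/(r + 4245) = ((41 + 2*(-71)) - 31725)/(28988 + 4245) = ((41 - 142) - 31725)/33233 = (-101 - 31725)*(1/33233) = -31826*1/33233 = -31826/33233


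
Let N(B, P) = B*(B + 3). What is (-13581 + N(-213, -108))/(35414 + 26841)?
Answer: 31149/62255 ≈ 0.50035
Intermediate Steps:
N(B, P) = B*(3 + B)
(-13581 + N(-213, -108))/(35414 + 26841) = (-13581 - 213*(3 - 213))/(35414 + 26841) = (-13581 - 213*(-210))/62255 = (-13581 + 44730)*(1/62255) = 31149*(1/62255) = 31149/62255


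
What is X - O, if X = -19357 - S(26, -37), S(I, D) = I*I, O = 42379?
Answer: -62412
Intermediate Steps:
S(I, D) = I²
X = -20033 (X = -19357 - 1*26² = -19357 - 1*676 = -19357 - 676 = -20033)
X - O = -20033 - 1*42379 = -20033 - 42379 = -62412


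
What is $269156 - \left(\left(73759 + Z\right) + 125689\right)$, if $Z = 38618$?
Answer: $31090$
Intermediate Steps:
$269156 - \left(\left(73759 + Z\right) + 125689\right) = 269156 - \left(\left(73759 + 38618\right) + 125689\right) = 269156 - \left(112377 + 125689\right) = 269156 - 238066 = 31090$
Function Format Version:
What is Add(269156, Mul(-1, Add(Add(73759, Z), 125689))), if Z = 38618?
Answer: 31090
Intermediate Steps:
Add(269156, Mul(-1, Add(Add(73759, Z), 125689))) = Add(269156, Mul(-1, Add(Add(73759, 38618), 125689))) = Add(269156, Mul(-1, Add(112377, 125689))) = Add(269156, Mul(-1, 238066)) = Add(269156, -238066) = 31090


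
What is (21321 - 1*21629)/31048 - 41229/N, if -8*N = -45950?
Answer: -1281847067/178331950 ≈ -7.1880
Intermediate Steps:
N = 22975/4 (N = -⅛*(-45950) = 22975/4 ≈ 5743.8)
(21321 - 1*21629)/31048 - 41229/N = (21321 - 1*21629)/31048 - 41229/22975/4 = (21321 - 21629)*(1/31048) - 41229*4/22975 = -308*1/31048 - 164916/22975 = -77/7762 - 164916/22975 = -1281847067/178331950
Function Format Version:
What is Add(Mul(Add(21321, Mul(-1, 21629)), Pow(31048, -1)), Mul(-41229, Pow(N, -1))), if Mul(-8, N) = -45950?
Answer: Rational(-1281847067, 178331950) ≈ -7.1880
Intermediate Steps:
N = Rational(22975, 4) (N = Mul(Rational(-1, 8), -45950) = Rational(22975, 4) ≈ 5743.8)
Add(Mul(Add(21321, Mul(-1, 21629)), Pow(31048, -1)), Mul(-41229, Pow(N, -1))) = Add(Mul(Add(21321, Mul(-1, 21629)), Pow(31048, -1)), Mul(-41229, Pow(Rational(22975, 4), -1))) = Add(Mul(Add(21321, -21629), Rational(1, 31048)), Mul(-41229, Rational(4, 22975))) = Add(Mul(-308, Rational(1, 31048)), Rational(-164916, 22975)) = Add(Rational(-77, 7762), Rational(-164916, 22975)) = Rational(-1281847067, 178331950)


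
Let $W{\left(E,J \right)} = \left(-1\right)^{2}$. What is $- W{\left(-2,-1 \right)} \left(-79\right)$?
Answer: $79$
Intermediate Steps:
$W{\left(E,J \right)} = 1$
$- W{\left(-2,-1 \right)} \left(-79\right) = - 1 \left(-79\right) = \left(-1\right) \left(-79\right) = 79$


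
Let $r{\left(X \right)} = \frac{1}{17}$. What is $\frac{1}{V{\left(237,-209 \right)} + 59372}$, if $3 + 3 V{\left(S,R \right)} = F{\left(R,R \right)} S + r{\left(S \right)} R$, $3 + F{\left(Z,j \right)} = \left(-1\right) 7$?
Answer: $\frac{51}{2987422} \approx 1.7072 \cdot 10^{-5}$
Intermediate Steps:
$r{\left(X \right)} = \frac{1}{17}$
$F{\left(Z,j \right)} = -10$ ($F{\left(Z,j \right)} = -3 - 7 = -10$)
$V{\left(S,R \right)} = -1 - \frac{10 S}{3} + \frac{R}{51}$ ($V{\left(S,R \right)} = -1 + \frac{- 10 S + \frac{R}{17}}{3} = -1 + \left(- \frac{10 S}{3} + \frac{R}{51}\right) = -1 - \frac{10 S}{3} + \frac{R}{51}$)
$\frac{1}{V{\left(237,-209 \right)} + 59372} = \frac{1}{\left(-1 - 790 + \frac{1}{51} \left(-209\right)\right) + 59372} = \frac{1}{\left(-1 - 790 - \frac{209}{51}\right) + 59372} = \frac{1}{- \frac{40550}{51} + 59372} = \frac{1}{\frac{2987422}{51}} = \frac{51}{2987422}$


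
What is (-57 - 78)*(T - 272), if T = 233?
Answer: 5265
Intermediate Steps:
(-57 - 78)*(T - 272) = (-57 - 78)*(233 - 272) = -135*(-39) = 5265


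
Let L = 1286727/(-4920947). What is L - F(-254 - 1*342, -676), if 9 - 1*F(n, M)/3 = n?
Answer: -8932805532/4920947 ≈ -1815.3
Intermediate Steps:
L = -1286727/4920947 (L = 1286727*(-1/4920947) = -1286727/4920947 ≈ -0.26148)
F(n, M) = 27 - 3*n
L - F(-254 - 1*342, -676) = -1286727/4920947 - (27 - 3*(-254 - 1*342)) = -1286727/4920947 - (27 - 3*(-254 - 342)) = -1286727/4920947 - (27 - 3*(-596)) = -1286727/4920947 - (27 + 1788) = -1286727/4920947 - 1*1815 = -1286727/4920947 - 1815 = -8932805532/4920947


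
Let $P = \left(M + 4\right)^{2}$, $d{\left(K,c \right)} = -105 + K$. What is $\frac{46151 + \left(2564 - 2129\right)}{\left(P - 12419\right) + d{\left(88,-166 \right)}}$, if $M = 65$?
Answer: $- \frac{46586}{7675} \approx -6.0698$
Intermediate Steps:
$P = 4761$ ($P = \left(65 + 4\right)^{2} = 69^{2} = 4761$)
$\frac{46151 + \left(2564 - 2129\right)}{\left(P - 12419\right) + d{\left(88,-166 \right)}} = \frac{46151 + \left(2564 - 2129\right)}{\left(4761 - 12419\right) + \left(-105 + 88\right)} = \frac{46151 + 435}{\left(4761 - 12419\right) - 17} = \frac{46586}{-7658 - 17} = \frac{46586}{-7675} = 46586 \left(- \frac{1}{7675}\right) = - \frac{46586}{7675}$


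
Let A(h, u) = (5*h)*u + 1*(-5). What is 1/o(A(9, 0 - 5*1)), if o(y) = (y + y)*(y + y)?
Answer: 1/211600 ≈ 4.7259e-6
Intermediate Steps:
A(h, u) = -5 + 5*h*u (A(h, u) = 5*h*u - 5 = -5 + 5*h*u)
o(y) = 4*y² (o(y) = (2*y)*(2*y) = 4*y²)
1/o(A(9, 0 - 5*1)) = 1/(4*(-5 + 5*9*(0 - 5*1))²) = 1/(4*(-5 + 5*9*(0 - 5))²) = 1/(4*(-5 + 5*9*(-5))²) = 1/(4*(-5 - 225)²) = 1/(4*(-230)²) = 1/(4*52900) = 1/211600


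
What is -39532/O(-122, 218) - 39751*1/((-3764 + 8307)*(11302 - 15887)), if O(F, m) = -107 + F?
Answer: 823447024439/4769990995 ≈ 172.63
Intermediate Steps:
-39532/O(-122, 218) - 39751*1/((-3764 + 8307)*(11302 - 15887)) = -39532/(-107 - 122) - 39751*1/((-3764 + 8307)*(11302 - 15887)) = -39532/(-229) - 39751/(4543*(-4585)) = -39532*(-1/229) - 39751/(-20829655) = 39532/229 - 39751*(-1/20829655) = 39532/229 + 39751/20829655 = 823447024439/4769990995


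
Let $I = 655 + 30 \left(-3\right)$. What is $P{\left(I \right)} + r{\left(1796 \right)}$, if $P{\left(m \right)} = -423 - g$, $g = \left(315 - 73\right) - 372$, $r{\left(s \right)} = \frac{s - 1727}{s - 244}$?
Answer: $- \frac{454667}{1552} \approx -292.96$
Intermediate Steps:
$r{\left(s \right)} = \frac{-1727 + s}{-244 + s}$
$I = 565$ ($I = 655 - 90 = 565$)
$g = -130$ ($g = 242 - 372 = -130$)
$P{\left(m \right)} = -293$ ($P{\left(m \right)} = -423 - -130 = -423 + 130 = -293$)
$P{\left(I \right)} + r{\left(1796 \right)} = -293 + \frac{-1727 + 1796}{-244 + 1796} = -293 + \frac{1}{1552} \cdot 69 = -293 + \frac{69}{1552} = - \frac{454667}{1552}$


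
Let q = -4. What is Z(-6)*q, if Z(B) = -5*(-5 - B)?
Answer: 20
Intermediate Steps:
Z(B) = 25 + 5*B
Z(-6)*q = (25 + 5*(-6))*(-4) = (25 - 30)*(-4) = -5*(-4) = 20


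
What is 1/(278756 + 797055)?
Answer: 1/1075811 ≈ 9.2953e-7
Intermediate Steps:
1/(278756 + 797055) = 1/1075811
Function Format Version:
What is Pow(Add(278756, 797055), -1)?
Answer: Rational(1, 1075811) ≈ 9.2953e-7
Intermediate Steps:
Pow(Add(278756, 797055), -1) = Pow(1075811, -1) = Rational(1, 1075811)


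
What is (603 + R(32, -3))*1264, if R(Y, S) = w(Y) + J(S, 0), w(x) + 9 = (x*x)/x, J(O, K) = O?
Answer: 787472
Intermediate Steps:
w(x) = -9 + x (w(x) = -9 + (x*x)/x = -9 + x²/x = -9 + x)
R(Y, S) = -9 + S + Y (R(Y, S) = (-9 + Y) + S = -9 + S + Y)
(603 + R(32, -3))*1264 = (603 + (-9 - 3 + 32))*1264 = (603 + 20)*1264 = 623*1264 = 787472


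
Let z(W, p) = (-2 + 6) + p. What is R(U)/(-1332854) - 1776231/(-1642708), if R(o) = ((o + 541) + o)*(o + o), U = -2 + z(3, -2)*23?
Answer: 1138264710029/1094744964316 ≈ 1.0398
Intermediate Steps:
z(W, p) = 4 + p
U = 44 (U = -2 + (4 - 2)*23 = -2 + 2*23 = -2 + 46 = 44)
R(o) = 2*o*(541 + 2*o) (R(o) = ((541 + o) + o)*(2*o) = (541 + 2*o)*(2*o) = 2*o*(541 + 2*o))
R(U)/(-1332854) - 1776231/(-1642708) = (2*44*(541 + 2*44))/(-1332854) - 1776231/(-1642708) = (2*44*(541 + 88))*(-1/1332854) - 1776231*(-1/1642708) = (2*44*629)*(-1/1332854) + 1776231/1642708 = 55352*(-1/1332854) + 1776231/1642708 = -27676/666427 + 1776231/1642708 = 1138264710029/1094744964316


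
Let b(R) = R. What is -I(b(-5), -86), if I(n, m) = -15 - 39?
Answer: 54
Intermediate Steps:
I(n, m) = -54
-I(b(-5), -86) = -1*(-54) = 54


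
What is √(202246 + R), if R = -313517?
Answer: I*√111271 ≈ 333.57*I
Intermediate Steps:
√(202246 + R) = √(202246 - 313517) = √(-111271) = I*√111271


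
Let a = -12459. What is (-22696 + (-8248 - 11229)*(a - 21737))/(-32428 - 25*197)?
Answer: -666012796/37353 ≈ -17830.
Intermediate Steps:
(-22696 + (-8248 - 11229)*(a - 21737))/(-32428 - 25*197) = (-22696 + (-8248 - 11229)*(-12459 - 21737))/(-32428 - 25*197) = (-22696 - 19477*(-34196))/(-32428 - 4925) = (-22696 + 666035492)/(-37353) = 666012796*(-1/37353) = -666012796/37353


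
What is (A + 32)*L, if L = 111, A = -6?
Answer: 2886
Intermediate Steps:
(A + 32)*L = (-6 + 32)*111 = 26*111 = 2886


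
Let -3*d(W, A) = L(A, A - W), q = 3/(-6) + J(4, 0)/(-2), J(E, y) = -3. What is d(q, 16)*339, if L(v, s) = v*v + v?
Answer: -30736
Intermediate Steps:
q = 1 (q = 3/(-6) - 3/(-2) = 3*(-⅙) - 3*(-½) = -½ + 3/2 = 1)
L(v, s) = v + v² (L(v, s) = v² + v = v + v²)
d(W, A) = -A*(1 + A)/3
d(q, 16)*339 = -⅓*16*(1 + 16)*339 = -⅓*16*17*339 = -272/3*339 = -30736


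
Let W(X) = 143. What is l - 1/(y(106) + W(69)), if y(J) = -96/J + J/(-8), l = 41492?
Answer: 1133353768/27315 ≈ 41492.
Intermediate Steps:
y(J) = -96/J - J/8 (y(J) = -96/J + J*(-⅛) = -96/J - J/8)
l - 1/(y(106) + W(69)) = 41492 - 1/((-96/106 - ⅛*106) + 143) = 41492 - 1/((-96*1/106 - 53/4) + 143) = 41492 - 1/((-48/53 - 53/4) + 143) = 41492 - 1/(-3001/212 + 143) = 41492 - 1/27315/212 = 41492 - 1*212/27315 = 41492 - 212/27315 = 1133353768/27315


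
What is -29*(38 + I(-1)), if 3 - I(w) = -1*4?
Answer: -1305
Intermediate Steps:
I(w) = 7 (I(w) = 3 - (-1)*4 = 3 - 1*(-4) = 3 + 4 = 7)
-29*(38 + I(-1)) = -29*(38 + 7) = -29*45 = -1305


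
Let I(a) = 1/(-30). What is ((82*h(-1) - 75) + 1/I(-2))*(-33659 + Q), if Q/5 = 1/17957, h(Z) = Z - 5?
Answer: 360835550826/17957 ≈ 2.0094e+7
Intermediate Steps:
h(Z) = -5 + Z
I(a) = -1/30
Q = 5/17957 ≈ 0.00027844
((82*h(-1) - 75) + 1/I(-2))*(-33659 + Q) = ((82*(-5 - 1) - 75) + 1/(-1/30))*(-33659 + 5/17957) = ((82*(-6) - 75) - 30)*(-604414658/17957) = ((-492 - 75) - 30)*(-604414658/17957) = (-567 - 30)*(-604414658/17957) = -597*(-604414658/17957) = 360835550826/17957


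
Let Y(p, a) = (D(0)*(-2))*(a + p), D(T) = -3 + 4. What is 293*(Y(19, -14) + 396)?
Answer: 113098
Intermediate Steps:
D(T) = 1
Y(p, a) = -2*a - 2*p (Y(p, a) = (1*(-2))*(a + p) = -2*(a + p) = -2*a - 2*p)
293*(Y(19, -14) + 396) = 293*((-2*(-14) - 2*19) + 396) = 293*((28 - 38) + 396) = 293*(-10 + 396) = 293*386 = 113098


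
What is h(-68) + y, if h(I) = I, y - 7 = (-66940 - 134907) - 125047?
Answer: -326955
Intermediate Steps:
y = -326887 (y = 7 + ((-66940 - 134907) - 125047) = 7 + (-201847 - 125047) = 7 - 326894 = -326887)
h(-68) + y = -68 - 326887 = -326955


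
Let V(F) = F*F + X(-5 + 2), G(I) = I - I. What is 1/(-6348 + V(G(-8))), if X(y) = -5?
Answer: -1/6353 ≈ -0.00015741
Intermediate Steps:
G(I) = 0
V(F) = -5 + F² (V(F) = F*F - 5 = F² - 5 = -5 + F²)
1/(-6348 + V(G(-8))) = 1/(-6348 + (-5 + 0²)) = 1/(-6348 + (-5 + 0)) = 1/(-6348 - 5) = 1/(-6353) = -1/6353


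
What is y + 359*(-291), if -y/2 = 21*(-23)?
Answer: -103503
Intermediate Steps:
y = 966 (y = -42*(-23) = -2*(-483) = 966)
y + 359*(-291) = 966 + 359*(-291) = 966 - 104469 = -103503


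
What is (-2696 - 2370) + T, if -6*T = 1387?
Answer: -31783/6 ≈ -5297.2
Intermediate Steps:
T = -1387/6 (T = -⅙*1387 = -1387/6 ≈ -231.17)
(-2696 - 2370) + T = (-2696 - 2370) - 1387/6 = -5066 - 1387/6 = -31783/6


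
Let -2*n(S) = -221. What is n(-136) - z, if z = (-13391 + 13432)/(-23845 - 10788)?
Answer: 7653975/69266 ≈ 110.50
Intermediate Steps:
n(S) = 221/2 (n(S) = -1/2*(-221) = 221/2)
z = -41/34633 (z = 41/(-34633) = 41*(-1/34633) = -41/34633 ≈ -0.0011838)
n(-136) - z = 221/2 - 1*(-41/34633) = 221/2 + 41/34633 = 7653975/69266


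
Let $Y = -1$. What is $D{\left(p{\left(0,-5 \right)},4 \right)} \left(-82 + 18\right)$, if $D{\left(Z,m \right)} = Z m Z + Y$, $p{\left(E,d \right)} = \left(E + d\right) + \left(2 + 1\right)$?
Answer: $-960$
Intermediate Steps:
$p{\left(E,d \right)} = 3 + E + d$ ($p{\left(E,d \right)} = \left(E + d\right) + 3 = 3 + E + d$)
$D{\left(Z,m \right)} = -1 + m Z^{2}$ ($D{\left(Z,m \right)} = Z m Z - 1 = m Z^{2} - 1 = -1 + m Z^{2}$)
$D{\left(p{\left(0,-5 \right)},4 \right)} \left(-82 + 18\right) = \left(-1 + 4 \left(3 + 0 - 5\right)^{2}\right) \left(-82 + 18\right) = \left(-1 + 4 \left(-2\right)^{2}\right) \left(-64\right) = \left(-1 + 4 \cdot 4\right) \left(-64\right) = \left(-1 + 16\right) \left(-64\right) = 15 \left(-64\right) = -960$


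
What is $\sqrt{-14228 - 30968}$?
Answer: $2 i \sqrt{11299} \approx 212.59 i$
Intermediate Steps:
$\sqrt{-14228 - 30968} = \sqrt{-45196} = 2 i \sqrt{11299}$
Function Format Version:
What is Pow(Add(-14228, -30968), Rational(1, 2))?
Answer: Mul(2, I, Pow(11299, Rational(1, 2))) ≈ Mul(212.59, I)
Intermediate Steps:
Pow(Add(-14228, -30968), Rational(1, 2)) = Pow(-45196, Rational(1, 2)) = Mul(2, I, Pow(11299, Rational(1, 2)))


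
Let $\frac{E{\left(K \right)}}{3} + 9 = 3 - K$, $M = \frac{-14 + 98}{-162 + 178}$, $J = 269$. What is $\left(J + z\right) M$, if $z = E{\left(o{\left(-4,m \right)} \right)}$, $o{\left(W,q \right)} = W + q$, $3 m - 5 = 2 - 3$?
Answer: $\frac{5439}{4} \approx 1359.8$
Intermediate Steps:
$m = \frac{4}{3}$ ($m = \frac{5}{3} + \frac{2 - 3}{3} = \frac{5}{3} + \frac{1}{3} \left(-1\right) = \frac{5}{3} - \frac{1}{3} = \frac{4}{3} \approx 1.3333$)
$M = \frac{21}{4}$ ($M = \frac{84}{16} = 84 \cdot \frac{1}{16} = \frac{21}{4} \approx 5.25$)
$E{\left(K \right)} = -18 - 3 K$ ($E{\left(K \right)} = -27 + 3 \left(3 - K\right) = -27 - \left(-9 + 3 K\right) = -18 - 3 K$)
$z = -10$ ($z = -18 - 3 \left(-4 + \frac{4}{3}\right) = -18 - -8 = -18 + 8 = -10$)
$\left(J + z\right) M = \left(269 - 10\right) \frac{21}{4} = 259 \cdot \frac{21}{4} = \frac{5439}{4}$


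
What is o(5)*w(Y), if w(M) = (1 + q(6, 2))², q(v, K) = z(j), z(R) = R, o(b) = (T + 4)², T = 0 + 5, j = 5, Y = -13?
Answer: 2916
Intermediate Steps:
T = 5
o(b) = 81 (o(b) = (5 + 4)² = 9² = 81)
q(v, K) = 5
w(M) = 36 (w(M) = (1 + 5)² = 6² = 36)
o(5)*w(Y) = 81*36 = 2916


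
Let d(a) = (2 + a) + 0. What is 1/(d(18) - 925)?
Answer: -1/905 ≈ -0.0011050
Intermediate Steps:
d(a) = 2 + a
1/(d(18) - 925) = 1/((2 + 18) - 925) = 1/(20 - 925) = 1/(-905) = -1/905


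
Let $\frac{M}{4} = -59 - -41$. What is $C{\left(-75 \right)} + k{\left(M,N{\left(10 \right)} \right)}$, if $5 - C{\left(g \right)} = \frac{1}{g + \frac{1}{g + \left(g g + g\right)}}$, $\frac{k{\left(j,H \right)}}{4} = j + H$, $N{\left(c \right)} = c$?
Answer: $- \frac{99776157}{410624} \approx -242.99$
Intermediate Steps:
$M = -72$ ($M = 4 \left(-59 - -41\right) = 4 \left(-59 + 41\right) = 4 \left(-18\right) = -72$)
$k{\left(j,H \right)} = 4 H + 4 j$ ($k{\left(j,H \right)} = 4 \left(j + H\right) = 4 \left(H + j\right) = 4 H + 4 j$)
$C{\left(g \right)} = 5 - \frac{1}{g + \frac{1}{g^{2} + 2 g}}$ ($C{\left(g \right)} = 5 - \frac{1}{g + \frac{1}{g + \left(g g + g\right)}} = 5 - \frac{1}{g + \frac{1}{g + \left(g^{2} + g\right)}} = 5 - \frac{1}{g + \frac{1}{g + \left(g + g^{2}\right)}} = 5 - \frac{1}{g + \frac{1}{g^{2} + 2 g}}$)
$C{\left(-75 \right)} + k{\left(M,N{\left(10 \right)} \right)} = \frac{5 - -150 + 5 \left(-75\right)^{3} + 9 \left(-75\right)^{2}}{1 + \left(-75\right)^{3} + 2 \left(-75\right)^{2}} + \left(4 \cdot 10 + 4 \left(-72\right)\right) = \frac{5 + 150 + 5 \left(-421875\right) + 9 \cdot 5625}{1 - 421875 + 2 \cdot 5625} + \left(40 - 288\right) = \frac{5 + 150 - 2109375 + 50625}{1 - 421875 + 11250} - 248 = \frac{1}{-410624} \left(-2058595\right) - 248 = \left(- \frac{1}{410624}\right) \left(-2058595\right) - 248 = \frac{2058595}{410624} - 248 = - \frac{99776157}{410624}$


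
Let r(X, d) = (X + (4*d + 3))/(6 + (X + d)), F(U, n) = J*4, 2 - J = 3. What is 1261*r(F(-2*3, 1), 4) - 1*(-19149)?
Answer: 44603/2 ≈ 22302.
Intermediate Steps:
J = -1 (J = 2 - 1*3 = 2 - 3 = -1)
F(U, n) = -4 (F(U, n) = -1*4 = -4)
r(X, d) = (3 + X + 4*d)/(6 + X + d) (r(X, d) = (X + (3 + 4*d))/(6 + X + d) = (3 + X + 4*d)/(6 + X + d))
1261*r(F(-2*3, 1), 4) - 1*(-19149) = 1261*((3 - 4 + 4*4)/(6 - 4 + 4)) - 1*(-19149) = 1261*((3 - 4 + 16)/6) + 19149 = 1261*((1/6)*15) + 19149 = 1261*(5/2) + 19149 = 6305/2 + 19149 = 44603/2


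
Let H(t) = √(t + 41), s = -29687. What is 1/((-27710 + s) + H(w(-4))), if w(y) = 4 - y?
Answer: -1/57390 ≈ -1.7425e-5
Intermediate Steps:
H(t) = √(41 + t)
1/((-27710 + s) + H(w(-4))) = 1/((-27710 - 29687) + √(41 + (4 - 1*(-4)))) = 1/(-57397 + √(41 + (4 + 4))) = 1/(-57397 + √(41 + 8)) = 1/(-57397 + √49) = 1/(-57397 + 7) = 1/(-57390) = -1/57390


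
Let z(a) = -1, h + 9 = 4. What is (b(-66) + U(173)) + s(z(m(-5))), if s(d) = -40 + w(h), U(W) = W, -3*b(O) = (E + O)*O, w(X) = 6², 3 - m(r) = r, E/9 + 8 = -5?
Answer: -3857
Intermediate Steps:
h = -5 (h = -9 + 4 = -5)
E = -117 (E = -72 + 9*(-5) = -72 - 45 = -117)
m(r) = 3 - r
w(X) = 36
b(O) = -O*(-117 + O)/3 (b(O) = -(-117 + O)*O/3 = -O*(-117 + O)/3)
s(d) = -4 (s(d) = -40 + 36 = -4)
(b(-66) + U(173)) + s(z(m(-5))) = ((⅓)*(-66)*(117 - 1*(-66)) + 173) - 4 = ((⅓)*(-66)*(117 + 66) + 173) - 4 = ((⅓)*(-66)*183 + 173) - 4 = (-4026 + 173) - 4 = -3853 - 4 = -3857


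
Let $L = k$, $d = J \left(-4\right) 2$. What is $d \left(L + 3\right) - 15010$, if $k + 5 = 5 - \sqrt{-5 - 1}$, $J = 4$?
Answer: $-15106 + 32 i \sqrt{6} \approx -15106.0 + 78.384 i$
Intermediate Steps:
$k = - i \sqrt{6}$ ($k = -5 + \left(5 - \sqrt{-5 - 1}\right) = -5 + \left(5 - \sqrt{-6}\right) = -5 + \left(5 - i \sqrt{6}\right) = - i \sqrt{6} \approx - 2.4495 i$)
$d = -32$ ($d = 4 \left(-4\right) 2 = \left(-16\right) 2 = -32$)
$L = - i \sqrt{6} \approx - 2.4495 i$
$d \left(L + 3\right) - 15010 = - 32 \left(- i \sqrt{6} + 3\right) - 15010 = - 32 \left(3 - i \sqrt{6}\right) - 15010 = \left(-96 + 32 i \sqrt{6}\right) - 15010 = -15106 + 32 i \sqrt{6}$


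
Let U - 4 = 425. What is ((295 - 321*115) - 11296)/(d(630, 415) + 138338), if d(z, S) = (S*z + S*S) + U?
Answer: -7986/95407 ≈ -0.083705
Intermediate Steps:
U = 429 (U = 4 + 425 = 429)
d(z, S) = 429 + S² + S*z (d(z, S) = (S*z + S*S) + 429 = (S*z + S²) + 429 = (S² + S*z) + 429 = 429 + S² + S*z)
((295 - 321*115) - 11296)/(d(630, 415) + 138338) = ((295 - 321*115) - 11296)/((429 + 415² + 415*630) + 138338) = ((295 - 36915) - 11296)/((429 + 172225 + 261450) + 138338) = (-36620 - 11296)/(434104 + 138338) = -47916/572442 = -47916*1/572442 = -7986/95407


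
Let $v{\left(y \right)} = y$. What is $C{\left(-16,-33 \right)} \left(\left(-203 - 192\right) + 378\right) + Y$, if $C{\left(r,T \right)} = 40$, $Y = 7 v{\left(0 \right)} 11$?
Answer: $-680$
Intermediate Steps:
$Y = 0$ ($Y = 7 \cdot 0 \cdot 11 = 0 \cdot 11 = 0$)
$C{\left(-16,-33 \right)} \left(\left(-203 - 192\right) + 378\right) + Y = 40 \left(\left(-203 - 192\right) + 378\right) + 0 = 40 \left(-395 + 378\right) + 0 = 40 \left(-17\right) + 0 = -680 + 0 = -680$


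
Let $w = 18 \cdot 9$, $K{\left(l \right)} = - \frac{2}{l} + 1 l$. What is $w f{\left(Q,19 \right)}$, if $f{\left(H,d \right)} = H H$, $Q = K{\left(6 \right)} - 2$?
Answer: $2178$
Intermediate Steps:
$K{\left(l \right)} = l - \frac{2}{l}$ ($K{\left(l \right)} = - \frac{2}{l} + l = l - \frac{2}{l}$)
$w = 162$
$Q = \frac{11}{3}$ ($Q = \left(6 - \frac{2}{6}\right) - 2 = \left(6 - \frac{1}{3}\right) - 2 = \frac{17}{3} - 2 = \frac{11}{3} \approx 3.6667$)
$f{\left(H,d \right)} = H^{2}$
$w f{\left(Q,19 \right)} = 162 \left(\frac{11}{3}\right)^{2} = 162 \cdot \frac{121}{9} = 2178$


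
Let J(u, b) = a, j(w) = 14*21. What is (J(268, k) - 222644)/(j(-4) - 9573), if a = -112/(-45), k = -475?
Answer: 10018868/417555 ≈ 23.994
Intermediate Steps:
j(w) = 294
a = 112/45 (a = -112*(-1)/45 = -1*(-112/45) = 112/45 ≈ 2.4889)
J(u, b) = 112/45
(J(268, k) - 222644)/(j(-4) - 9573) = (112/45 - 222644)/(294 - 9573) = -10018868/45/(-9279) = -10018868/45*(-1/9279) = 10018868/417555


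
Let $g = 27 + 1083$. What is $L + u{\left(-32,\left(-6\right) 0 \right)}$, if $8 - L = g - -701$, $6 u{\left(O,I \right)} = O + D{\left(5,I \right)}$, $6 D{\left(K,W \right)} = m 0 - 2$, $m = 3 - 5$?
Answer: $- \frac{32551}{18} \approx -1808.4$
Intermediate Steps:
$g = 1110$
$m = -2$
$D{\left(K,W \right)} = - \frac{1}{3}$ ($D{\left(K,W \right)} = \frac{\left(-2\right) 0 - 2}{6} = \frac{0 - 2}{6} = \frac{1}{6} \left(-2\right) = - \frac{1}{3}$)
$u{\left(O,I \right)} = - \frac{1}{18} + \frac{O}{6}$ ($u{\left(O,I \right)} = \frac{O - \frac{1}{3}}{6} = \frac{- \frac{1}{3} + O}{6} = - \frac{1}{18} + \frac{O}{6}$)
$L = -1803$ ($L = 8 - \left(1110 - -701\right) = 8 - \left(1110 + 701\right) = 8 - 1811 = -1803$)
$L + u{\left(-32,\left(-6\right) 0 \right)} = -1803 + \left(- \frac{1}{18} + \frac{1}{6} \left(-32\right)\right) = -1803 - \frac{97}{18} = - \frac{32551}{18}$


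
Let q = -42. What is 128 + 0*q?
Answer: 128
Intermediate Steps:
128 + 0*q = 128 + 0*(-42) = 128 + 0 = 128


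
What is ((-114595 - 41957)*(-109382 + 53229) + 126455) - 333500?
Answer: 8790657411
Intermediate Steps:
((-114595 - 41957)*(-109382 + 53229) + 126455) - 333500 = (-156552*(-56153) + 126455) - 333500 = (8790864456 + 126455) - 333500 = 8790990911 - 333500 = 8790657411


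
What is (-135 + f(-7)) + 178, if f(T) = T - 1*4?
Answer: 32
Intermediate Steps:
f(T) = -4 + T (f(T) = T - 4 = -4 + T)
(-135 + f(-7)) + 178 = (-135 + (-4 - 7)) + 178 = (-135 - 11) + 178 = -146 + 178 = 32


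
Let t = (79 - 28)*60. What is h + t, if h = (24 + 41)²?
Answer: 7285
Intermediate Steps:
h = 4225 (h = 65² = 4225)
t = 3060 (t = 51*60 = 3060)
h + t = 4225 + 3060 = 7285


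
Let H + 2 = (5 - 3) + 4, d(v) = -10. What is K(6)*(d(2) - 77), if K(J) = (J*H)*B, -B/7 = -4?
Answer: -58464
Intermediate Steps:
B = 28 (B = -7*(-4) = 28)
H = 4 (H = -2 + ((5 - 3) + 4) = -2 + (2 + 4) = -2 + 6 = 4)
K(J) = 112*J (K(J) = (J*4)*28 = (4*J)*28 = 112*J)
K(6)*(d(2) - 77) = (112*6)*(-10 - 77) = 672*(-87) = -58464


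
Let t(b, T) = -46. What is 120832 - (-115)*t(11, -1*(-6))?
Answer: 115542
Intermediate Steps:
120832 - (-115)*t(11, -1*(-6)) = 120832 - (-115)*(-46) = 120832 - 1*5290 = 120832 - 5290 = 115542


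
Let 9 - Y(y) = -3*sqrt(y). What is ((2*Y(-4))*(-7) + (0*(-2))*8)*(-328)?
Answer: 41328 + 27552*I ≈ 41328.0 + 27552.0*I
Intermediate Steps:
Y(y) = 9 + 3*sqrt(y) (Y(y) = 9 - (-3)*sqrt(y) = 9 + 3*sqrt(y))
((2*Y(-4))*(-7) + (0*(-2))*8)*(-328) = ((2*(9 + 3*sqrt(-4)))*(-7) + (0*(-2))*8)*(-328) = ((2*(9 + 3*(2*I)))*(-7) + 0*8)*(-328) = ((2*(9 + 6*I))*(-7) + 0)*(-328) = ((18 + 12*I)*(-7) + 0)*(-328) = ((-126 - 84*I) + 0)*(-328) = (-126 - 84*I)*(-328) = 41328 + 27552*I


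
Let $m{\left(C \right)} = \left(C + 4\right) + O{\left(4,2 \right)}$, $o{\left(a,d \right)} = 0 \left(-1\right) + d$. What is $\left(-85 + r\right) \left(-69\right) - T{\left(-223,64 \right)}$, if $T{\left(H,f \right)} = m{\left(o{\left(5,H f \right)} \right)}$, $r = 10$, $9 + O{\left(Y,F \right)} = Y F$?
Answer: $19444$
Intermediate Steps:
$O{\left(Y,F \right)} = -9 + F Y$ ($O{\left(Y,F \right)} = -9 + Y F = -9 + F Y$)
$o{\left(a,d \right)} = d$ ($o{\left(a,d \right)} = 0 + d = d$)
$m{\left(C \right)} = 3 + C$ ($m{\left(C \right)} = \left(C + 4\right) + \left(-9 + 2 \cdot 4\right) = \left(4 + C\right) + \left(-9 + 8\right) = \left(4 + C\right) - 1 = 3 + C$)
$T{\left(H,f \right)} = 3 + H f$
$\left(-85 + r\right) \left(-69\right) - T{\left(-223,64 \right)} = \left(-85 + 10\right) \left(-69\right) - \left(3 - 14272\right) = \left(-75\right) \left(-69\right) - \left(3 - 14272\right) = 5175 - -14269 = 5175 + 14269 = 19444$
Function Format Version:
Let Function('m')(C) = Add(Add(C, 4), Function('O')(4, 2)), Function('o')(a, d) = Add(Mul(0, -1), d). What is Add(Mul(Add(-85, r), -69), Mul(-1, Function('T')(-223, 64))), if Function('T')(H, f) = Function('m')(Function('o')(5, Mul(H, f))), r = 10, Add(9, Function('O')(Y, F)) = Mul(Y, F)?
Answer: 19444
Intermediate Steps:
Function('O')(Y, F) = Add(-9, Mul(F, Y)) (Function('O')(Y, F) = Add(-9, Mul(Y, F)) = Add(-9, Mul(F, Y)))
Function('o')(a, d) = d (Function('o')(a, d) = Add(0, d) = d)
Function('m')(C) = Add(3, C) (Function('m')(C) = Add(Add(C, 4), Add(-9, Mul(2, 4))) = Add(Add(4, C), Add(-9, 8)) = Add(Add(4, C), -1) = Add(3, C))
Function('T')(H, f) = Add(3, Mul(H, f))
Add(Mul(Add(-85, r), -69), Mul(-1, Function('T')(-223, 64))) = Add(Mul(Add(-85, 10), -69), Mul(-1, Add(3, Mul(-223, 64)))) = Add(Mul(-75, -69), Mul(-1, Add(3, -14272))) = Add(5175, Mul(-1, -14269)) = Add(5175, 14269) = 19444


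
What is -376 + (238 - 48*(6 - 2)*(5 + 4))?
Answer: -1866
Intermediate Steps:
-376 + (238 - 48*(6 - 2)*(5 + 4)) = -376 + (238 - 192*9) = -376 + (238 - 48*36) = -376 + (238 - 1728) = -376 - 1490 = -1866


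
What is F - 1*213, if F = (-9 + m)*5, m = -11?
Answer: -313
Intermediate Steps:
F = -100 (F = (-9 - 11)*5 = -20*5 = -100)
F - 1*213 = -100 - 1*213 = -100 - 213 = -313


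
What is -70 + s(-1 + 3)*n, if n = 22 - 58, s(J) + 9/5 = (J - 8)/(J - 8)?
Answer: -206/5 ≈ -41.200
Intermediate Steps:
s(J) = -⅘ (s(J) = -9/5 + (J - 8)/(J - 8) = -9/5 + (-8 + J)/(-8 + J) = -9/5 + 1 = -⅘)
n = -36
-70 + s(-1 + 3)*n = -70 - ⅘*(-36) = -70 + 144/5 = -206/5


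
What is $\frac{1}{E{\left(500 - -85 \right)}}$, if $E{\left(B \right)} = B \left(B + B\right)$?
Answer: $\frac{1}{684450} \approx 1.461 \cdot 10^{-6}$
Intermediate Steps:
$E{\left(B \right)} = 2 B^{2}$ ($E{\left(B \right)} = B 2 B = 2 B^{2}$)
$\frac{1}{E{\left(500 - -85 \right)}} = \frac{1}{2 \left(500 - -85\right)^{2}} = \frac{1}{2 \left(500 + 85\right)^{2}} = \frac{1}{2 \cdot 585^{2}} = \frac{1}{2 \cdot 342225} = \frac{1}{684450}$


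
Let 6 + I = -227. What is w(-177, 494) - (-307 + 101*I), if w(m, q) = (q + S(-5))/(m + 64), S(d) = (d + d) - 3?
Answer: 2693439/113 ≈ 23836.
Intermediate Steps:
I = -233 (I = -6 - 227 = -233)
S(d) = -3 + 2*d (S(d) = 2*d - 3 = -3 + 2*d)
w(m, q) = (-13 + q)/(64 + m) (w(m, q) = (q + (-3 + 2*(-5)))/(m + 64) = (q + (-3 - 10))/(64 + m) = (q - 13)/(64 + m) = (-13 + q)/(64 + m))
w(-177, 494) - (-307 + 101*I) = (-13 + 494)/(64 - 177) - (-307 + 101*(-233)) = 481/(-113) - (-307 - 23533) = -1/113*481 - 1*(-23840) = -481/113 + 23840 = 2693439/113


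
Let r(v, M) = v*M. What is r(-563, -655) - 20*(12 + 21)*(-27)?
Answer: 386585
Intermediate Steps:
r(v, M) = M*v
r(-563, -655) - 20*(12 + 21)*(-27) = -655*(-563) - 20*(12 + 21)*(-27) = 368765 - 20*33*(-27) = 368765 - 660*(-27) = 368765 + 17820 = 386585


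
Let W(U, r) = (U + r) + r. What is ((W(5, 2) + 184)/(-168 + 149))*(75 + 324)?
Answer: -4053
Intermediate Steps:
W(U, r) = U + 2*r
((W(5, 2) + 184)/(-168 + 149))*(75 + 324) = (((5 + 2*2) + 184)/(-168 + 149))*(75 + 324) = (((5 + 4) + 184)/(-19))*399 = ((9 + 184)*(-1/19))*399 = (193*(-1/19))*399 = -193/19*399 = -4053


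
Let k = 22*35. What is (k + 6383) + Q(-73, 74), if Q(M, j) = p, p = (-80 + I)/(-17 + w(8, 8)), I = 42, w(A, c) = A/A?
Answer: 57243/8 ≈ 7155.4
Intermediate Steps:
k = 770
w(A, c) = 1
p = 19/8 (p = (-80 + 42)/(-17 + 1) = -38/(-16) = -38*(-1/16) = 19/8 ≈ 2.3750)
Q(M, j) = 19/8
(k + 6383) + Q(-73, 74) = (770 + 6383) + 19/8 = 7153 + 19/8 = 57243/8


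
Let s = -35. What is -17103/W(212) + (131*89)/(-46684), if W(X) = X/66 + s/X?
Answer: -5586109953095/995162828 ≈ -5613.3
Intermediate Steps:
W(X) = -35/X + X/66 (W(X) = X/66 - 35/X = -35/X + X/66)
-17103/W(212) + (131*89)/(-46684) = -17103/(-35/212 + (1/66)*212) + (131*89)/(-46684) = -17103/(-35*1/212 + 106/33) + 11659*(-1/46684) = -17103/(-35/212 + 106/33) - 11659/46684 = -17103/21317/6996 - 11659/46684 = -17103*6996/21317 - 11659/46684 = -119652588/21317 - 11659/46684 = -5586109953095/995162828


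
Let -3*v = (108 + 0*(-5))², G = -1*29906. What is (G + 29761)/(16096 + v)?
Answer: -145/12208 ≈ -0.011877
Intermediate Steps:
G = -29906
v = -3888 (v = -(108 + 0*(-5))²/3 = -(108 + 0)²/3 = -⅓*108² = -⅓*11664 = -3888)
(G + 29761)/(16096 + v) = (-29906 + 29761)/(16096 - 3888) = -145/12208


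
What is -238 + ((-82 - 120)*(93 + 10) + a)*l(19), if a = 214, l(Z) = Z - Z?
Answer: -238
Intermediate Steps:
l(Z) = 0
-238 + ((-82 - 120)*(93 + 10) + a)*l(19) = -238 + ((-82 - 120)*(93 + 10) + 214)*0 = -238 + (-202*103 + 214)*0 = -238 + (-20806 + 214)*0 = -238 - 20592*0 = -238 + 0 = -238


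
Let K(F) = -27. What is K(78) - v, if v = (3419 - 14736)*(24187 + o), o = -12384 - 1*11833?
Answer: -339537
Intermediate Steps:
o = -24217 (o = -12384 - 11833 = -24217)
v = 339510 (v = (3419 - 14736)*(24187 - 24217) = -11317*(-30) = 339510)
K(78) - v = -27 - 1*339510 = -27 - 339510 = -339537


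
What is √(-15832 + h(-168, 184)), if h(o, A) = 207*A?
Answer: 4*√1391 ≈ 149.18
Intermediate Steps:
√(-15832 + h(-168, 184)) = √(-15832 + 207*184) = √(-15832 + 38088) = √22256 = 4*√1391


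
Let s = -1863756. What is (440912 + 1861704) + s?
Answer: 438860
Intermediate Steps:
(440912 + 1861704) + s = (440912 + 1861704) - 1863756 = 2302616 - 1863756 = 438860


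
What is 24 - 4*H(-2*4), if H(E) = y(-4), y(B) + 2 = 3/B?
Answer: 35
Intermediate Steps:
y(B) = -2 + 3/B
H(E) = -11/4 (H(E) = -2 + 3/(-4) = -2 + 3*(-¼) = -2 - ¾ = -11/4)
24 - 4*H(-2*4) = 24 - 4*(-11/4) = 24 + 11 = 35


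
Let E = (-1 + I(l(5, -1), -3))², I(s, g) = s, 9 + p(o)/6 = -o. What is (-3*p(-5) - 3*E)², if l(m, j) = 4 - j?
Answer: 576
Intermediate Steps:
p(o) = -54 - 6*o (p(o) = -54 + 6*(-o) = -54 - 6*o)
E = 16 (E = (-1 + (4 - 1*(-1)))² = (-1 + (4 + 1))² = (-1 + 5)² = 4² = 16)
(-3*p(-5) - 3*E)² = (-3*(-54 - 6*(-5)) - 3*16)² = (-3*(-54 + 30) - 48)² = (-3*(-24) - 48)² = (72 - 48)² = 24² = 576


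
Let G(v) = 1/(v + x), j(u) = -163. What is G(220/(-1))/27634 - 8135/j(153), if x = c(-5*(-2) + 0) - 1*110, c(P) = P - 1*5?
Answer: 73060841587/1463911150 ≈ 49.908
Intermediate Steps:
c(P) = -5 + P (c(P) = P - 5 = -5 + P)
x = -105 (x = (-5 + (-5*(-2) + 0)) - 1*110 = (-5 + (10 + 0)) - 110 = (-5 + 10) - 110 = 5 - 110 = -105)
G(v) = 1/(-105 + v) (G(v) = 1/(v - 105) = 1/(-105 + v))
G(220/(-1))/27634 - 8135/j(153) = 1/((-105 + 220/(-1))*27634) - 8135/(-163) = (1/27634)/(-105 + 220*(-1)) - 8135*(-1/163) = (1/27634)/(-105 - 220) + 8135/163 = (1/27634)/(-325) + 8135/163 = -1/325*1/27634 + 8135/163 = -1/8981050 + 8135/163 = 73060841587/1463911150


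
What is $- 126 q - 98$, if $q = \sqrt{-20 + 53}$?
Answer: $-98 - 126 \sqrt{33} \approx -821.81$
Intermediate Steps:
$q = \sqrt{33} \approx 5.7446$
$- 126 q - 98 = - 126 \sqrt{33} - 98 = -98 - 126 \sqrt{33}$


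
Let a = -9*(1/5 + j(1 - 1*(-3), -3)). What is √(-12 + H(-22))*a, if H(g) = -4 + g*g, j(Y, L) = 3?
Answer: -864*√13/5 ≈ -623.04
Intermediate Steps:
H(g) = -4 + g²
a = -144/5 (a = -9*(1/5 + 3) = -9*(⅕ + 3) = -9*16/5 = -144/5 ≈ -28.800)
√(-12 + H(-22))*a = √(-12 + (-4 + (-22)²))*(-144/5) = √(-12 + (-4 + 484))*(-144/5) = √(-12 + 480)*(-144/5) = √468*(-144/5) = (6*√13)*(-144/5) = -864*√13/5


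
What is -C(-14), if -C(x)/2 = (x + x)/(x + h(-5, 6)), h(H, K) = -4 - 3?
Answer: 8/3 ≈ 2.6667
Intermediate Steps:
h(H, K) = -7
C(x) = -4*x/(-7 + x) (C(x) = -2*(x + x)/(x - 7) = -2*2*x/(-7 + x) = -4*x/(-7 + x))
-C(-14) = -(-4)*(-14)/(-7 - 14) = -(-4)*(-14)/(-21) = -(-4)*(-14)*(-1)/21 = -1*(-8/3) = 8/3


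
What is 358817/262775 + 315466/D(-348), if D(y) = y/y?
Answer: 82896936967/262775 ≈ 3.1547e+5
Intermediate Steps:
D(y) = 1
358817/262775 + 315466/D(-348) = 358817/262775 + 315466/1 = 358817*(1/262775) + 315466*1 = 358817/262775 + 315466 = 82896936967/262775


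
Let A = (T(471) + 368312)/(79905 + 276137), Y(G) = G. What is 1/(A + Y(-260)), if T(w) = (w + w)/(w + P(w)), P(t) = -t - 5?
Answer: -890105/230506991 ≈ -0.0038615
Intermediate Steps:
P(t) = -5 - t
T(w) = -2*w/5 (T(w) = (w + w)/(w + (-5 - w)) = (2*w)/(-5) = (2*w)*(-1/5) = -2*w/5)
A = 920309/890105 (A = (-2/5*471 + 368312)/(79905 + 276137) = (-942/5 + 368312)/356042 = (1840618/5)*(1/356042) = 920309/890105 ≈ 1.0339)
1/(A + Y(-260)) = 1/(920309/890105 - 260) = 1/(-230506991/890105) = -890105/230506991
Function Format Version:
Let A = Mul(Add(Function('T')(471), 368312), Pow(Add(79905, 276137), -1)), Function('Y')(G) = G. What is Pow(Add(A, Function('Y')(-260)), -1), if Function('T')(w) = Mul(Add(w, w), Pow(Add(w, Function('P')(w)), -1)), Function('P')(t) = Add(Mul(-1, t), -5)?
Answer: Rational(-890105, 230506991) ≈ -0.0038615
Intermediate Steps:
Function('P')(t) = Add(-5, Mul(-1, t))
Function('T')(w) = Mul(Rational(-2, 5), w) (Function('T')(w) = Mul(Add(w, w), Pow(Add(w, Add(-5, Mul(-1, w))), -1)) = Mul(Mul(2, w), Pow(-5, -1)) = Mul(Mul(2, w), Rational(-1, 5)) = Mul(Rational(-2, 5), w))
A = Rational(920309, 890105) (A = Mul(Add(Mul(Rational(-2, 5), 471), 368312), Pow(Add(79905, 276137), -1)) = Mul(Add(Rational(-942, 5), 368312), Pow(356042, -1)) = Mul(Rational(1840618, 5), Rational(1, 356042)) = Rational(920309, 890105) ≈ 1.0339)
Pow(Add(A, Function('Y')(-260)), -1) = Pow(Add(Rational(920309, 890105), -260), -1) = Pow(Rational(-230506991, 890105), -1) = Rational(-890105, 230506991)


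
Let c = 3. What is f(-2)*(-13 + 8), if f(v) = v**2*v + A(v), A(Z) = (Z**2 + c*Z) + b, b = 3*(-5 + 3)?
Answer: 80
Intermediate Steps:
b = -6 (b = 3*(-2) = -6)
A(Z) = -6 + Z**2 + 3*Z (A(Z) = (Z**2 + 3*Z) - 6 = -6 + Z**2 + 3*Z)
f(v) = -6 + v**2 + v**3 + 3*v (f(v) = v**2*v + (-6 + v**2 + 3*v) = v**3 + (-6 + v**2 + 3*v) = -6 + v**2 + v**3 + 3*v)
f(-2)*(-13 + 8) = (-6 + (-2)**2 + (-2)**3 + 3*(-2))*(-13 + 8) = (-6 + 4 - 8 - 6)*(-5) = -16*(-5) = 80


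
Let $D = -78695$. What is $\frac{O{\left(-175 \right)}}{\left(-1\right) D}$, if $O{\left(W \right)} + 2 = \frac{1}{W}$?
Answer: $- \frac{351}{13771625} \approx -2.5487 \cdot 10^{-5}$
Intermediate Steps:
$O{\left(W \right)} = -2 + \frac{1}{W}$
$\frac{O{\left(-175 \right)}}{\left(-1\right) D} = \frac{-2 + \frac{1}{-175}}{\left(-1\right) \left(-78695\right)} = \frac{-2 - \frac{1}{175}}{78695} = \left(- \frac{351}{175}\right) \frac{1}{78695} = - \frac{351}{13771625}$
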